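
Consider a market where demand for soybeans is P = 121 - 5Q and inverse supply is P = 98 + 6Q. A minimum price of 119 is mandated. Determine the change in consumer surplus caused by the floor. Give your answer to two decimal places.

Free-market equilibrium: 121 - 5Q = 98 + 6Q gives Q* = 2.0909, P* = 110.5455.
At P = 119, buyers demand (121 - 119)/5 = 0.4 while sellers would supply more, so the quantity traded is 0.4 at price 119.
CS goes from (1/2)(2.0909)(10.4545) = 10.9298 to 0.4 (computed as (121 - 119)(0.4) - (1/2)(5)(0.4)^2), a change of -10.5298.

-10.53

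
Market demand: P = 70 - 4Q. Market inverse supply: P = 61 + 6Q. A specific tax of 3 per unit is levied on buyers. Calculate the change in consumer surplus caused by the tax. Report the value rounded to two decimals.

-0.90

Pre-tax equilibrium: 70 - 4Q = 61 + 6Q gives Q* = 0.9, P* = 66.4.
With the tax, buyers' net willingness to pay falls by 3: (70 - 3) - 4Q = 61 + 6Q, so Q_t = 0.6. Buyers pay P_b = 67.6; sellers receive P_s = P_b - 3 = 64.6.
Consumers lose the trapezoid between P* and P_b out to Q_t plus the triangle from Q_t to Q*: change in CS = 0.72 - 1.62 = -0.9.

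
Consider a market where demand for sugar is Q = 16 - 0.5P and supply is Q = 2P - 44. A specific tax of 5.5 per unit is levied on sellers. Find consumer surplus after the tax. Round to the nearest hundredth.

3.24

Rewriting demand in inverse form: P = 32 - 2Q.
Rewriting supply in inverse form: P = 22 + 0.5Q.
Pre-tax equilibrium: 32 - 2Q = 22 + 0.5Q gives Q* = 4, P* = 24.
With the tax, sellers need 5.5 more per unit: 32 - 2Q = 22 + 0.5Q + 5.5, so Q_t = 1.8. Buyers pay P_b = 28.4; sellers receive P_s = P_b - 5.5 = 22.9.
CS = (1/2)(Q_t)(32 - P_b) = (1/2)(1.8)(3.6) = 3.24.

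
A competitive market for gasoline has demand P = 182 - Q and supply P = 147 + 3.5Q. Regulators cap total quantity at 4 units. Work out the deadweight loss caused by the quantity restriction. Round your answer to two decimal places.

32.11

Without the quota, 182 - Q = 147 + 3.5Q gives Q* = 7.7778.
At Q = 4 the demand price is 182 - (4) = 178 and the supply price is 147 + 3.5(4) = 161.
Deadweight loss is the triangle between the curves from 4 to 7.7778: (1/2)(178 - 161)(7.7778 - 4) = 32.1111.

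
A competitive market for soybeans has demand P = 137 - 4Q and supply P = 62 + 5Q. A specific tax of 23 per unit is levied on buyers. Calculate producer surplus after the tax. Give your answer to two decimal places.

Pre-tax equilibrium: 137 - 4Q = 62 + 5Q gives Q* = 8.3333, P* = 103.6667.
A tax on buyers shifts demand down by 23: (137 - 23) - 4Q = 62 + 5Q, so Q_t = 5.7778. Buyers pay P_b = 113.8889; sellers receive P_s = P_b - 23 = 90.8889.
Producer surplus is the triangle above supply below P_s: (1/2)(5.7778)(90.8889 - 62) = 83.4568.

83.46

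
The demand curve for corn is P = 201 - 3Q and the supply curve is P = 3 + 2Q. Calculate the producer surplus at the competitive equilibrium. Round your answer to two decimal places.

1568.16

Setting demand equal to supply, 198 = 5Q, so Q* = 39.6 and P* = 82.2.
Producer surplus is the triangle above supply below P*: (1/2)(39.6)(82.2 - 3) = (1/2)(39.6)(79.2) = 1568.16.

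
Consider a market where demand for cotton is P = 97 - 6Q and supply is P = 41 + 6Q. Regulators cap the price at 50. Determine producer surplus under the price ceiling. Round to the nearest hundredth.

6.75

Free-market equilibrium: 97 - 6Q = 41 + 6Q gives Q* = 4.6667, P* = 69.
At the ceiling price 50, quantity supplied is (50 - 41)/6 = 1.5; supply is the short side, so Q = 1.5 trades at P = 50.
PS is the triangle above supply below 50: (1/2)(1.5)(50 - 41) = 6.75.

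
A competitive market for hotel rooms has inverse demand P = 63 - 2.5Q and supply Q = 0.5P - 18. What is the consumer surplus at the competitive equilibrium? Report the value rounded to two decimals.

Rewriting supply in inverse form: P = 36 + 2Q.
Set 63 - 2.5Q = 36 + 2Q, which gives 27 = 4.5Q, so Q* = 6 and P* = 63 - 2.5(6) = 48.
CS is the area between the demand curve and P* from 0 to Q*: (1/2)(6)(15) = 45.

45.00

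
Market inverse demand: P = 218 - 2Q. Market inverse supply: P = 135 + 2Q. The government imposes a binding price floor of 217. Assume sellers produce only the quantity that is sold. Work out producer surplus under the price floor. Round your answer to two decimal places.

40.75

Without the control, 218 - 2Q = 135 + 2Q so Q* = 20.75 and P* = 176.5.
At P = 217, buyers demand (218 - 217)/2 = 0.5 while sellers would supply more, so the quantity traded is 0.5 at price 217.
The supply price at Q = 0.5 is 136. PS is the trapezoid between 217 and supply over [0, 0.5]: (1/2)[(217 - 135) + (217 - 136)](0.5) = 40.75.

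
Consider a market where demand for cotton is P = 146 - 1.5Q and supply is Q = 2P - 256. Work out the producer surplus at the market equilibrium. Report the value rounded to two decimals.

Rewriting supply in inverse form: P = 128 + 0.5Q.
Set 146 - 1.5Q = 128 + 0.5Q, which gives 18 = 2Q, so Q* = 9 and P* = 146 - 1.5(9) = 132.5.
Producer surplus is the triangle above supply below P*: (1/2)(9)(132.5 - 128) = (1/2)(9)(4.5) = 20.25.

20.25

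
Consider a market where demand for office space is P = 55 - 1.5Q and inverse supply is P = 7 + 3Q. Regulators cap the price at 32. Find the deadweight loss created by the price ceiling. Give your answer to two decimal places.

Without the control, 55 - 1.5Q = 7 + 3Q so Q* = 10.6667 and P* = 39.
At P = 32, sellers supply (32 - 7)/3 = 8.3333 while buyers want more, so the quantity traded is 8.3333 at price 32.
At Q = 8.3333 the demand price is 42.5 and the supply price is 32. Deadweight loss is the triangle between the curves from 8.3333 to 10.6667: (1/2)(42.5 - 32)(10.6667 - 8.3333) = 12.25.

12.25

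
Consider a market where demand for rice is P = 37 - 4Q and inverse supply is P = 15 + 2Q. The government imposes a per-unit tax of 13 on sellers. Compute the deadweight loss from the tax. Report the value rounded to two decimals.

14.08

Without the tax, 37 - 4Q = 15 + 2Q so Q* = 3.6667 and P* = 22.3333.
A tax on sellers shifts supply up by 13: 37 - 4Q = 15 + 2Q + 13, so Q_t = 1.5. Buyers pay P_b = 31; sellers receive P_s = P_b - 13 = 18.
The welfare triangle lost has base Q* - Q_t = 2.1667 and height t = 13, so DWL = (1/2)(2.1667)(13) = 14.0833.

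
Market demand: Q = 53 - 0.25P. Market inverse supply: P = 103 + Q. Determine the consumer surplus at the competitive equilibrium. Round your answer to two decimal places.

950.48

Rewriting demand in inverse form: P = 212 - 4Q.
Equilibrium: 212 - 4Q = 103 + Q, so Q* = 21.8 and P* = 124.8.
The demand choke price is 212, so CS = (1/2)(Q*)(212 - P*) = (1/2)(21.8)(87.2) = 950.48.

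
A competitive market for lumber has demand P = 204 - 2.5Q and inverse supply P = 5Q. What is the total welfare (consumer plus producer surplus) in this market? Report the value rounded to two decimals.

Setting demand equal to supply, 204 = 7.5Q, so Q* = 27.2 and P* = 136.
CS = (1/2)(27.2)(68) = 924.8 and PS = (1/2)(27.2)(136) = 1849.6, so total surplus = 2774.4.

2774.40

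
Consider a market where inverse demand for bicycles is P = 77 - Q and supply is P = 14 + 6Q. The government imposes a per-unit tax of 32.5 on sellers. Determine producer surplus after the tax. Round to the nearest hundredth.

Pre-tax equilibrium: 77 - Q = 14 + 6Q gives Q* = 9, P* = 68.
With the tax, sellers need 32.5 more per unit: 77 - Q = 14 + 6Q + 32.5, so Q_t = 4.3571. Buyers pay P_b = 72.6429; sellers receive P_s = P_b - 32.5 = 40.1429.
Producer surplus is the triangle above supply below P_s: (1/2)(4.3571)(40.1429 - 14) = 56.9541.

56.95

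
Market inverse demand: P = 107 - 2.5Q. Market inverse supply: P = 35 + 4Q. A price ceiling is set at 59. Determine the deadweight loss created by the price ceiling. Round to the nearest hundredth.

Free-market equilibrium: 107 - 2.5Q = 35 + 4Q gives Q* = 11.0769, P* = 79.3077.
At P = 59, sellers supply (59 - 35)/4 = 6 while buyers want more, so the quantity traded is 6 at price 59.
At Q = 6 the demand price is 92 and the supply price is 59. Deadweight loss is the triangle between the curves from 6 to 11.0769: (1/2)(92 - 59)(11.0769 - 6) = 83.7692.

83.77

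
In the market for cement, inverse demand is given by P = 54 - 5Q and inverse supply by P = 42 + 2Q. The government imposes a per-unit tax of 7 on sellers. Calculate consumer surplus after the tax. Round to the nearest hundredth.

Pre-tax equilibrium: 54 - 5Q = 42 + 2Q gives Q* = 1.7143, P* = 45.4286.
A tax on sellers shifts supply up by 7: 54 - 5Q = 42 + 2Q + 7, so Q_t = 0.7143. Buyers pay P_b = 50.4286; sellers receive P_s = P_b - 7 = 43.4286.
CS = (1/2)(Q_t)(54 - P_b) = (1/2)(0.7143)(3.5714) = 1.2755.

1.28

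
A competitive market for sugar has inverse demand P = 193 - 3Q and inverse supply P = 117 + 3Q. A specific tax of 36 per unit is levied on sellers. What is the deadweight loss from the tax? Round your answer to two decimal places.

Pre-tax equilibrium: 193 - 3Q = 117 + 3Q gives Q* = 12.6667, P* = 155.
With the tax, sellers need 36 more per unit: 193 - 3Q = 117 + 3Q + 36, so Q_t = 6.6667. Buyers pay P_b = 173; sellers receive P_s = P_b - 36 = 137.
The welfare triangle lost has base Q* - Q_t = 6 and height t = 36, so DWL = (1/2)(6)(36) = 108.

108.00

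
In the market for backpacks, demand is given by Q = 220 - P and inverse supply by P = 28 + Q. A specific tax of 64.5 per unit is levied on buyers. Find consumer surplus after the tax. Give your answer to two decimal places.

2032.03

Rewriting demand in inverse form: P = 220 - Q.
Without the tax, 220 - Q = 28 + Q so Q* = 96 and P* = 124.
With the tax, buyers' net willingness to pay falls by 64.5: (220 - 64.5) - Q = 28 + Q, so Q_t = 63.75. Buyers pay P_b = 156.25; sellers receive P_s = P_b - 64.5 = 91.75.
CS = (1/2)(Q_t)(220 - P_b) = (1/2)(63.75)(63.75) = 2032.0312.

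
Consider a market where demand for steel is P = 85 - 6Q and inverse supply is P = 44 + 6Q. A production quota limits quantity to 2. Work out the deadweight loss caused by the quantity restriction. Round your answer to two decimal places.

12.04

Without the quota, 85 - 6Q = 44 + 6Q gives Q* = 3.4167.
At Q = 2 the demand price is 85 - 6(2) = 73 and the supply price is 44 + 6(2) = 56.
Deadweight loss is the triangle between the curves from 2 to 3.4167: (1/2)(73 - 56)(3.4167 - 2) = 12.0417.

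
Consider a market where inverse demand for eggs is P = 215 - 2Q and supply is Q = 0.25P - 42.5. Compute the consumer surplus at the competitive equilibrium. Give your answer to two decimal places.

Rewriting supply in inverse form: P = 170 + 4Q.
Equilibrium: 215 - 2Q = 170 + 4Q, so Q* = 7.5 and P* = 200.
CS is the area between the demand curve and P* from 0 to Q*: (1/2)(7.5)(15) = 56.25.

56.25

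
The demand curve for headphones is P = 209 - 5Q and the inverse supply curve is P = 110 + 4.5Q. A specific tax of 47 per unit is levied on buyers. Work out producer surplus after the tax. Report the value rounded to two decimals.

67.41

Pre-tax equilibrium: 209 - 5Q = 110 + 4.5Q gives Q* = 10.4211, P* = 156.8947.
With the tax, buyers' net willingness to pay falls by 47: (209 - 47) - 5Q = 110 + 4.5Q, so Q_t = 5.4737. Buyers pay P_b = 181.6316; sellers receive P_s = P_b - 47 = 134.6316.
PS = (1/2)(Q_t)(P_s - 110) = (1/2)(5.4737)(24.6316) = 67.4127.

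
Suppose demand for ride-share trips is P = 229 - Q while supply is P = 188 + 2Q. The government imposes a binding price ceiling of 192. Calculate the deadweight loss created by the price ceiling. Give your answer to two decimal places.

Without the control, 229 - Q = 188 + 2Q so Q* = 13.6667 and P* = 215.3333.
At P = 192, sellers supply (192 - 188)/2 = 2 while buyers want more, so the quantity traded is 2 at price 192.
At Q = 2 the demand price is 227 and the supply price is 192. Deadweight loss is the triangle between the curves from 2 to 13.6667: (1/2)(227 - 192)(13.6667 - 2) = 204.1667.

204.17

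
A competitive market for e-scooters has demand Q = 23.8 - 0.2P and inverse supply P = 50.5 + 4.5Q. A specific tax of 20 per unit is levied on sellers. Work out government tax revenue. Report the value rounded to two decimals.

Rewriting demand in inverse form: P = 119 - 5Q.
Without the tax, 119 - 5Q = 50.5 + 4.5Q so Q* = 7.2105 and P* = 82.9474.
A tax on sellers shifts supply up by 20: 119 - 5Q = 50.5 + 4.5Q + 20, so Q_t = 5.1053. Buyers pay P_b = 93.4737; sellers receive P_s = P_b - 20 = 73.4737.
Tax revenue = t x Q_t = 20 x 5.1053 = 102.1053.

102.11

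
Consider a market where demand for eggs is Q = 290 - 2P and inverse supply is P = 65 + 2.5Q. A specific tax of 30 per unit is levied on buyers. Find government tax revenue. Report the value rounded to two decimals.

500.00

Rewriting demand in inverse form: P = 145 - 0.5Q.
Pre-tax equilibrium: 145 - 0.5Q = 65 + 2.5Q gives Q* = 26.6667, P* = 131.6667.
A tax on buyers shifts demand down by 30: (145 - 30) - 0.5Q = 65 + 2.5Q, so Q_t = 16.6667. Buyers pay P_b = 136.6667; sellers receive P_s = P_b - 30 = 106.6667.
Tax revenue = t x Q_t = 30 x 16.6667 = 500.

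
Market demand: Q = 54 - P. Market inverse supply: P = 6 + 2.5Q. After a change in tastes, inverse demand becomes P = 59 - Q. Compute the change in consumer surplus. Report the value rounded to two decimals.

20.61

Rewriting demand in inverse form: P = 54 - Q.
Initial equilibrium: Q_0 = 13.7143, P_0 = 40.2857; CS_0 = (1/2)(13.7143)(13.7143) = 94.0408, PS_0 = (1/2)(13.7143)(34.2857) = 235.102.
New equilibrium: 59 - Q = 6 + 2.5Q gives Q_1 = 15.1429, P_1 = 43.8571; CS_1 = 114.6531, PS_1 = 286.6327.
Change in consumer surplus = 114.6531 - 94.0408 = 20.6122.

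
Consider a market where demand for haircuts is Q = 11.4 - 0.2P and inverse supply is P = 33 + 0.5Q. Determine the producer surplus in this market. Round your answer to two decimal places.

4.76

Rewriting demand in inverse form: P = 57 - 5Q.
Equilibrium: 57 - 5Q = 33 + 0.5Q, so Q* = 4.3636 and P* = 35.1818.
Producer surplus is the triangle above supply below P*: (1/2)(4.3636)(35.1818 - 33) = (1/2)(4.3636)(2.1818) = 4.7603.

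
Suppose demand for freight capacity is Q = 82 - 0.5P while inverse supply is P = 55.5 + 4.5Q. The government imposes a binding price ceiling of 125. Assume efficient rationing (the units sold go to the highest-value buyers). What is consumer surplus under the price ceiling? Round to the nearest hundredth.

Rewriting demand in inverse form: P = 164 - 2Q.
Without the control, 164 - 2Q = 55.5 + 4.5Q so Q* = 16.6923 and P* = 130.6154.
At P = 125, sellers supply (125 - 55.5)/4.5 = 15.4444 while buyers want more, so the quantity traded is 15.4444 at price 125.
The demand price at Q = 15.4444 is 133.1111. CS is the trapezoid between demand and 125 over [0, 15.4444]: (1/2)[(164 - 125) + (133.1111 - 125)](15.4444) = 363.8025.

363.80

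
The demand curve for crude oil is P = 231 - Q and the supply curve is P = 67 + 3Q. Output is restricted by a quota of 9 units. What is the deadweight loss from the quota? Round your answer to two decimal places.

Without the quota, 231 - Q = 67 + 3Q gives Q* = 41.
At Q = 9 the demand price is 231 - (9) = 222 and the supply price is 67 + 3(9) = 94.
DWL = (1/2)(gap between curves at 9) x (Q* - 9) = (1/2)(128)(32) = 2048.

2048.00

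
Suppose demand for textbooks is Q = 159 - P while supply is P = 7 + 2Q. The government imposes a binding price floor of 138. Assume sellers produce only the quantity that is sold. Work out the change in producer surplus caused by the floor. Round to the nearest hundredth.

Rewriting demand in inverse form: P = 159 - Q.
Free-market equilibrium: 159 - Q = 7 + 2Q gives Q* = 50.6667, P* = 108.3333.
At P = 138, buyers demand (159 - 138)/1 = 21 while sellers would supply more, so the quantity traded is 21 at price 138.
PS goes from (1/2)(50.6667)(101.3333) = 2567.1111 to 2310 (computed as (138 - 7)(21) - (1/2)(2)(21)^2), a change of -257.1111.

-257.11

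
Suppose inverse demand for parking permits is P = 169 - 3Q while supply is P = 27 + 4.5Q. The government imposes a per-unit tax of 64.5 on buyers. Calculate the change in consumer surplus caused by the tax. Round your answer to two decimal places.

Pre-tax equilibrium: 169 - 3Q = 27 + 4.5Q gives Q* = 18.9333, P* = 112.2.
With the tax, buyers' net willingness to pay falls by 64.5: (169 - 64.5) - 3Q = 27 + 4.5Q, so Q_t = 10.3333. Buyers pay P_b = 138; sellers receive P_s = P_b - 64.5 = 73.5.
Consumers lose the trapezoid between P* and P_b out to Q_t plus the triangle from Q_t to Q*: change in CS = 160.1667 - 537.7067 = -377.54.

-377.54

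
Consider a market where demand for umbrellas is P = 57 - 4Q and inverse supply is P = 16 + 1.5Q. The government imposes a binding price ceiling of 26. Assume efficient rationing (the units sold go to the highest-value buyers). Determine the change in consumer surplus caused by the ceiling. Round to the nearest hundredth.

6.64

Without the control, 57 - 4Q = 16 + 1.5Q so Q* = 7.4545 and P* = 27.1818.
At P = 26, sellers supply (26 - 16)/1.5 = 6.6667 while buyers want more, so the quantity traded is 6.6667 at price 26.
CS goes from (1/2)(7.4545)(29.8182) = 111.1405 to 117.7778 (computed as (57 - 26)(6.6667) - (1/2)(4)(6.6667)^2), a change of 6.6373.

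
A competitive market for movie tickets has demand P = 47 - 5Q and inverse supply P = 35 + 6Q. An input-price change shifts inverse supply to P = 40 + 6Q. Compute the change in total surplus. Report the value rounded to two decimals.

Initial equilibrium: Q_0 = 1.0909, P_0 = 41.5455; CS_0 = (1/2)(1.0909)(5.4545) = 2.9752, PS_0 = (1/2)(1.0909)(6.5455) = 3.5702.
New equilibrium: 47 - 5Q = 40 + 6Q gives Q_1 = 0.6364, P_1 = 43.8182; CS_1 = 1.0124, PS_1 = 1.2149.
Change in total surplus = (1.0124 + 1.2149) - (2.9752 + 3.5702) = -4.3182.

-4.32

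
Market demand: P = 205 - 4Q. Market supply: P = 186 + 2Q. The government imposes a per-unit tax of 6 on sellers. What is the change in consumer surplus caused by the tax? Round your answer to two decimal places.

-10.67

Without the tax, 205 - 4Q = 186 + 2Q so Q* = 3.1667 and P* = 192.3333.
A tax on sellers shifts supply up by 6: 205 - 4Q = 186 + 2Q + 6, so Q_t = 2.1667. Buyers pay P_b = 196.3333; sellers receive P_s = P_b - 6 = 190.3333.
Consumers lose the trapezoid between P* and P_b out to Q_t plus the triangle from Q_t to Q*: change in CS = 9.3889 - 20.0556 = -10.6667.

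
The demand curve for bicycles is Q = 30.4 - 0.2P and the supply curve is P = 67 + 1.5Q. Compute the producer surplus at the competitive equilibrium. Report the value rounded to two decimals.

128.25

Rewriting demand in inverse form: P = 152 - 5Q.
Equilibrium: 152 - 5Q = 67 + 1.5Q, so Q* = 13.0769 and P* = 86.6154.
The supply curve's price intercept is 67, so PS = (1/2)(Q*)(P* - 67) = (1/2)(13.0769)(19.6154) = 128.2544.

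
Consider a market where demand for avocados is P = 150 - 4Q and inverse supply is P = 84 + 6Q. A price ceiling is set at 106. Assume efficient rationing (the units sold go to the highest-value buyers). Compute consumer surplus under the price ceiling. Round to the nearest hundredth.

Free-market equilibrium: 150 - 4Q = 84 + 6Q gives Q* = 6.6, P* = 123.6.
At P = 106, sellers supply (106 - 84)/6 = 3.6667 while buyers want more, so the quantity traded is 3.6667 at price 106.
The demand price at Q = 3.6667 is 135.3333. CS is the trapezoid between demand and 106 over [0, 3.6667]: (1/2)[(150 - 106) + (135.3333 - 106)](3.6667) = 134.4444.

134.44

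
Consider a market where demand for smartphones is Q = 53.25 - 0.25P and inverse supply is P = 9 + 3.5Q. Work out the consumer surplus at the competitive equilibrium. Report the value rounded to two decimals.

Rewriting demand in inverse form: P = 213 - 4Q.
Equilibrium: 213 - 4Q = 9 + 3.5Q, so Q* = 27.2 and P* = 104.2.
Consumer surplus is the triangle under demand above P*: (1/2)(27.2)(213 - 104.2) = (1/2)(27.2)(108.8) = 1479.68.

1479.68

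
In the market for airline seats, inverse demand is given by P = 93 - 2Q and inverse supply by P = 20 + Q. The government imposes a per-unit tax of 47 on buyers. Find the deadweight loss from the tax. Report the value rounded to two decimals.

368.17

Without the tax, 93 - 2Q = 20 + Q so Q* = 24.3333 and P* = 44.3333.
With the tax, buyers' net willingness to pay falls by 47: (93 - 47) - 2Q = 20 + Q, so Q_t = 8.6667. Buyers pay P_b = 75.6667; sellers receive P_s = P_b - 47 = 28.6667.
The welfare triangle lost has base Q* - Q_t = 15.6667 and height t = 47, so DWL = (1/2)(15.6667)(47) = 368.1667.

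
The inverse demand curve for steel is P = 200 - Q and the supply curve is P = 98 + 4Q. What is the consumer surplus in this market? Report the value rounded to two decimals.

208.08

Equilibrium: 200 - Q = 98 + 4Q, so Q* = 20.4 and P* = 179.6.
Consumer surplus is the triangle under demand above P*: (1/2)(20.4)(200 - 179.6) = (1/2)(20.4)(20.4) = 208.08.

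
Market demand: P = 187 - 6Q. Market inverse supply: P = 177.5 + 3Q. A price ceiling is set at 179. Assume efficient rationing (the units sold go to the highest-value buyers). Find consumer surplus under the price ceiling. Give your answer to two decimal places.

Free-market equilibrium: 187 - 6Q = 177.5 + 3Q gives Q* = 1.0556, P* = 180.6667.
At P = 179, sellers supply (179 - 177.5)/3 = 0.5 while buyers want more, so the quantity traded is 0.5 at price 179.
The demand price at Q = 0.5 is 184. CS is the trapezoid between demand and 179 over [0, 0.5]: (1/2)[(187 - 179) + (184 - 179)](0.5) = 3.25.

3.25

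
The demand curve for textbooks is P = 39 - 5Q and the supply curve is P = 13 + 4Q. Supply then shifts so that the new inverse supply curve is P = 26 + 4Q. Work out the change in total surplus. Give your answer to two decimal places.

Initial equilibrium: Q_0 = 2.8889, P_0 = 24.5556; CS_0 = (1/2)(2.8889)(14.4444) = 20.8642, PS_0 = (1/2)(2.8889)(11.5556) = 16.6914.
New equilibrium: 39 - 5Q = 26 + 4Q gives Q_1 = 1.4444, P_1 = 31.7778; CS_1 = 5.216, PS_1 = 4.1728.
Change in total surplus = (5.216 + 4.1728) - (20.8642 + 16.6914) = -28.1667.

-28.17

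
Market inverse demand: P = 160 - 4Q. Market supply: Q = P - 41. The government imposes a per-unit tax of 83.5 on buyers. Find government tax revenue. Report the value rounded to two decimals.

Rewriting supply in inverse form: P = 41 + Q.
Pre-tax equilibrium: 160 - 4Q = 41 + Q gives Q* = 23.8, P* = 64.8.
With the tax, buyers' net willingness to pay falls by 83.5: (160 - 83.5) - 4Q = 41 + Q, so Q_t = 7.1. Buyers pay P_b = 131.6; sellers receive P_s = P_b - 83.5 = 48.1.
Revenue is the tax times quantity traded: 83.5 x 7.1 = 592.85.

592.85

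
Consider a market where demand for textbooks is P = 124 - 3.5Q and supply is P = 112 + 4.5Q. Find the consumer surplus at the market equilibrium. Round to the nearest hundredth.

3.94

Set 124 - 3.5Q = 112 + 4.5Q, which gives 12 = 8Q, so Q* = 1.5 and P* = 124 - 3.5(1.5) = 118.75.
The demand choke price is 124, so CS = (1/2)(Q*)(124 - P*) = (1/2)(1.5)(5.25) = 3.9375.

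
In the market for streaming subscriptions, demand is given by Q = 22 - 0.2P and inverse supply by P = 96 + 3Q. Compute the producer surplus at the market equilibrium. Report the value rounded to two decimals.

Rewriting demand in inverse form: P = 110 - 5Q.
Setting demand equal to supply, 14 = 8Q, so Q* = 1.75 and P* = 101.25.
The supply curve's price intercept is 96, so PS = (1/2)(Q*)(P* - 96) = (1/2)(1.75)(5.25) = 4.5938.

4.59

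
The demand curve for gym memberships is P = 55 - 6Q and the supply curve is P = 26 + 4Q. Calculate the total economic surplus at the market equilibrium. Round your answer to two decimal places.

Equilibrium: 55 - 6Q = 26 + 4Q, so Q* = 2.9 and P* = 37.6.
CS = (1/2)(2.9)(17.4) = 25.23 and PS = (1/2)(2.9)(11.6) = 16.82, so total surplus = 42.05.

42.05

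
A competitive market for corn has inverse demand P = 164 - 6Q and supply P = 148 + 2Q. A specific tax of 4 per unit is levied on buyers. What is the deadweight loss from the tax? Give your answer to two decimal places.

Without the tax, 164 - 6Q = 148 + 2Q so Q* = 2 and P* = 152.
With the tax, buyers' net willingness to pay falls by 4: (164 - 4) - 6Q = 148 + 2Q, so Q_t = 1.5. Buyers pay P_b = 155; sellers receive P_s = P_b - 4 = 151.
Deadweight loss is the triangle between the curves from Q_t to Q*: (1/2)(2 - 1.5)(4) = 1.

1.00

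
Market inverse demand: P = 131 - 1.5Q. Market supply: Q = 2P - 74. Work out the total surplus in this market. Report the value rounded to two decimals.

Rewriting supply in inverse form: P = 37 + 0.5Q.
Equilibrium: 131 - 1.5Q = 37 + 0.5Q, so Q* = 47 and P* = 60.5.
Total surplus is the full triangle between the curves from 0 to Q*: (1/2)(47)(131 - 37) = 2209.

2209.00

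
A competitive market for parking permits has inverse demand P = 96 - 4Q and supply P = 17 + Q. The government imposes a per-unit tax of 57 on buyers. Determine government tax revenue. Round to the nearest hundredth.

Without the tax, 96 - 4Q = 17 + Q so Q* = 15.8 and P* = 32.8.
A tax on buyers shifts demand down by 57: (96 - 57) - 4Q = 17 + Q, so Q_t = 4.4. Buyers pay P_b = 78.4; sellers receive P_s = P_b - 57 = 21.4.
Tax revenue = t x Q_t = 57 x 4.4 = 250.8.

250.80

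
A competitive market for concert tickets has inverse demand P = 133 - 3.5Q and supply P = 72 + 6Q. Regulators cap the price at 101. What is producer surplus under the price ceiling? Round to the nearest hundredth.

Free-market equilibrium: 133 - 3.5Q = 72 + 6Q gives Q* = 6.4211, P* = 110.5263.
At P = 101, sellers supply (101 - 72)/6 = 4.8333 while buyers want more, so the quantity traded is 4.8333 at price 101.
PS is the triangle above supply below 101: (1/2)(4.8333)(101 - 72) = 70.0833.

70.08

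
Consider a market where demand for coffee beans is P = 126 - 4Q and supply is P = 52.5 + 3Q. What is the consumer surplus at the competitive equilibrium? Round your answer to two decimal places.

220.50

Setting demand equal to supply, 73.5 = 7Q, so Q* = 10.5 and P* = 84.
CS is the area between the demand curve and P* from 0 to Q*: (1/2)(10.5)(42) = 220.5.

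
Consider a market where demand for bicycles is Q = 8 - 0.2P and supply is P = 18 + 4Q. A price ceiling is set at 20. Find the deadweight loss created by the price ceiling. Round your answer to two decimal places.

Rewriting demand in inverse form: P = 40 - 5Q.
Without the control, 40 - 5Q = 18 + 4Q so Q* = 2.4444 and P* = 27.7778.
At P = 20, sellers supply (20 - 18)/4 = 0.5 while buyers want more, so the quantity traded is 0.5 at price 20.
At Q = 0.5 the demand price is 37.5 and the supply price is 20. Deadweight loss is the triangle between the curves from 0.5 to 2.4444: (1/2)(37.5 - 20)(2.4444 - 0.5) = 17.0139.

17.01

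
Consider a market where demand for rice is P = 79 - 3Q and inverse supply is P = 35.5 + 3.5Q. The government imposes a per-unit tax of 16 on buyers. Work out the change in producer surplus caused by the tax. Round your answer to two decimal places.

Without the tax, 79 - 3Q = 35.5 + 3.5Q so Q* = 6.6923 and P* = 58.9231.
A tax on buyers shifts demand down by 16: (79 - 16) - 3Q = 35.5 + 3.5Q, so Q_t = 4.2308. Buyers pay P_b = 66.3077; sellers receive P_s = P_b - 16 = 50.3077.
PS falls from (1/2)(6.6923)(23.4231) = 78.3772 to (1/2)(4.2308)(14.8077) = 31.324, a change of -47.0533.

-47.05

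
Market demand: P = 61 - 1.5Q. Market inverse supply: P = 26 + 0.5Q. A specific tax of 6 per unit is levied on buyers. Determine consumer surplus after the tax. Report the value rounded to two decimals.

157.69

Pre-tax equilibrium: 61 - 1.5Q = 26 + 0.5Q gives Q* = 17.5, P* = 34.75.
A tax on buyers shifts demand down by 6: (61 - 6) - 1.5Q = 26 + 0.5Q, so Q_t = 14.5. Buyers pay P_b = 39.25; sellers receive P_s = P_b - 6 = 33.25.
CS = (1/2)(Q_t)(61 - P_b) = (1/2)(14.5)(21.75) = 157.6875.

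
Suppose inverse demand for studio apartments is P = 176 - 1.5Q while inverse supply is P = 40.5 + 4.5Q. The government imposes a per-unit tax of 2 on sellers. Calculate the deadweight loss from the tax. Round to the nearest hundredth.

0.33

Without the tax, 176 - 1.5Q = 40.5 + 4.5Q so Q* = 22.5833 and P* = 142.125.
A tax on sellers shifts supply up by 2: 176 - 1.5Q = 40.5 + 4.5Q + 2, so Q_t = 22.25. Buyers pay P_b = 142.625; sellers receive P_s = P_b - 2 = 140.625.
The welfare triangle lost has base Q* - Q_t = 0.3333 and height t = 2, so DWL = (1/2)(0.3333)(2) = 0.3333.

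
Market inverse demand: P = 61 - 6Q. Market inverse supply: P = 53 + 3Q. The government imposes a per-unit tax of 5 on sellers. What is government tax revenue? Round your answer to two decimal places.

Without the tax, 61 - 6Q = 53 + 3Q so Q* = 0.8889 and P* = 55.6667.
A tax on sellers shifts supply up by 5: 61 - 6Q = 53 + 3Q + 5, so Q_t = 0.3333. Buyers pay P_b = 59; sellers receive P_s = P_b - 5 = 54.
Tax revenue = t x Q_t = 5 x 0.3333 = 1.6667.

1.67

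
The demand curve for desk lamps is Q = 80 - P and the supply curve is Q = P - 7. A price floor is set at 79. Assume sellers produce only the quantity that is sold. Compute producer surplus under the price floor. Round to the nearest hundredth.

71.50

Rewriting demand in inverse form: P = 80 - Q.
Rewriting supply in inverse form: P = 7 + Q.
Without the control, 80 - Q = 7 + Q so Q* = 36.5 and P* = 43.5.
At P = 79, buyers demand (80 - 79)/1 = 1 while sellers would supply more, so the quantity traded is 1 at price 79.
The supply price at Q = 1 is 8. PS is the trapezoid between 79 and supply over [0, 1]: (1/2)[(79 - 7) + (79 - 8)](1) = 71.5.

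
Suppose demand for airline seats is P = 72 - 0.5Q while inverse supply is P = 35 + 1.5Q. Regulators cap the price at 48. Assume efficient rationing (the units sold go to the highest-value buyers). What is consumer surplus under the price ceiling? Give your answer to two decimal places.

Without the control, 72 - 0.5Q = 35 + 1.5Q so Q* = 18.5 and P* = 62.75.
At the ceiling price 48, quantity supplied is (48 - 35)/1.5 = 8.6667; supply is the short side, so Q = 8.6667 trades at P = 48.
The demand price at Q = 8.6667 is 67.6667. CS is the trapezoid between demand and 48 over [0, 8.6667]: (1/2)[(72 - 48) + (67.6667 - 48)](8.6667) = 189.2222.

189.22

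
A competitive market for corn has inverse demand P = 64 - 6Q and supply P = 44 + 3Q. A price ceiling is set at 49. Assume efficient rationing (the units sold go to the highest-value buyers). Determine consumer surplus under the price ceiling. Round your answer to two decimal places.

Free-market equilibrium: 64 - 6Q = 44 + 3Q gives Q* = 2.2222, P* = 50.6667.
At P = 49, sellers supply (49 - 44)/3 = 1.6667 while buyers want more, so the quantity traded is 1.6667 at price 49.
The demand price at Q = 1.6667 is 54. CS is the trapezoid between demand and 49 over [0, 1.6667]: (1/2)[(64 - 49) + (54 - 49)](1.6667) = 16.6667.

16.67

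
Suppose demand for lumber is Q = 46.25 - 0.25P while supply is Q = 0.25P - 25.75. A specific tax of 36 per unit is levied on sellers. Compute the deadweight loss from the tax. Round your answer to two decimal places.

Rewriting demand in inverse form: P = 185 - 4Q.
Rewriting supply in inverse form: P = 103 + 4Q.
Without the tax, 185 - 4Q = 103 + 4Q so Q* = 10.25 and P* = 144.
A tax on sellers shifts supply up by 36: 185 - 4Q = 103 + 4Q + 36, so Q_t = 5.75. Buyers pay P_b = 162; sellers receive P_s = P_b - 36 = 126.
The welfare triangle lost has base Q* - Q_t = 4.5 and height t = 36, so DWL = (1/2)(4.5)(36) = 81.

81.00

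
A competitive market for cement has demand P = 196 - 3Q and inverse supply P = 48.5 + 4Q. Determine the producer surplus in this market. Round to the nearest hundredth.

888.01

Set 196 - 3Q = 48.5 + 4Q, which gives 147.5 = 7Q, so Q* = 21.0714 and P* = 196 - 3(21.0714) = 132.7857.
The supply curve's price intercept is 48.5, so PS = (1/2)(Q*)(P* - 48.5) = (1/2)(21.0714)(84.2857) = 888.0102.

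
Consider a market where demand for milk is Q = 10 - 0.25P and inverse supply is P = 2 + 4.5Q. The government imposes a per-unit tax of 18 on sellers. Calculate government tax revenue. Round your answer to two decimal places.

Rewriting demand in inverse form: P = 40 - 4Q.
Pre-tax equilibrium: 40 - 4Q = 2 + 4.5Q gives Q* = 4.4706, P* = 22.1176.
A tax on sellers shifts supply up by 18: 40 - 4Q = 2 + 4.5Q + 18, so Q_t = 2.3529. Buyers pay P_b = 30.5882; sellers receive P_s = P_b - 18 = 12.5882.
Tax revenue = t x Q_t = 18 x 2.3529 = 42.3529.

42.35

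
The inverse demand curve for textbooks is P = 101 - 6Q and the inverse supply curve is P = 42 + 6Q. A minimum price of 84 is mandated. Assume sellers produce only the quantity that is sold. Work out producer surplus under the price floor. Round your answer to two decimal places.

Without the control, 101 - 6Q = 42 + 6Q so Q* = 4.9167 and P* = 71.5.
At the floor price 84, quantity demanded is (101 - 84)/6 = 2.8333; demand is the short side, so Q = 2.8333 trades at P = 84.
The supply price at Q = 2.8333 is 59. PS is the trapezoid between 84 and supply over [0, 2.8333]: (1/2)[(84 - 42) + (84 - 59)](2.8333) = 94.9167.

94.92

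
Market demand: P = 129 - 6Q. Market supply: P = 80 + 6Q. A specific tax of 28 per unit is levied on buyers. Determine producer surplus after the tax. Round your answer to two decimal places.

9.19

Pre-tax equilibrium: 129 - 6Q = 80 + 6Q gives Q* = 4.0833, P* = 104.5.
With the tax, buyers' net willingness to pay falls by 28: (129 - 28) - 6Q = 80 + 6Q, so Q_t = 1.75. Buyers pay P_b = 118.5; sellers receive P_s = P_b - 28 = 90.5.
PS = (1/2)(Q_t)(P_s - 80) = (1/2)(1.75)(10.5) = 9.1875.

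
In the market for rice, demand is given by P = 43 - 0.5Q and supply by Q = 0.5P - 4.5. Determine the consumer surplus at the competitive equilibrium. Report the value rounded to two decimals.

46.24

Rewriting supply in inverse form: P = 9 + 2Q.
Setting demand equal to supply, 34 = 2.5Q, so Q* = 13.6 and P* = 36.2.
CS is the area between the demand curve and P* from 0 to Q*: (1/2)(13.6)(6.8) = 46.24.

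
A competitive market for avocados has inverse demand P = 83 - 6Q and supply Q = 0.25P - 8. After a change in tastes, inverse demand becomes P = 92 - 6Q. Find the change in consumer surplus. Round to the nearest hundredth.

Rewriting supply in inverse form: P = 32 + 4Q.
Initial equilibrium: Q_0 = 5.1, P_0 = 52.4; CS_0 = (1/2)(5.1)(30.6) = 78.03, PS_0 = (1/2)(5.1)(20.4) = 52.02.
New equilibrium: 92 - 6Q = 32 + 4Q gives Q_1 = 6, P_1 = 56; CS_1 = 108, PS_1 = 72.
Change in consumer surplus = 108 - 78.03 = 29.97.

29.97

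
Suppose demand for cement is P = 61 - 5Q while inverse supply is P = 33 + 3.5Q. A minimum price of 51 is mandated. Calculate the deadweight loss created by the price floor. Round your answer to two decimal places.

Without the control, 61 - 5Q = 33 + 3.5Q so Q* = 3.2941 and P* = 44.5294.
At the floor price 51, quantity demanded is (61 - 51)/5 = 2; demand is the short side, so Q = 2 trades at P = 51.
At Q = 2 the demand price is 51 and the supply price is 40. Deadweight loss is the triangle between the curves from 2 to 3.2941: (1/2)(51 - 40)(3.2941 - 2) = 7.1176.

7.12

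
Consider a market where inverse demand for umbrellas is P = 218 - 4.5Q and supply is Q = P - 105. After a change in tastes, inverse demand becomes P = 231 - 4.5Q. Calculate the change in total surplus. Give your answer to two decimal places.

Rewriting supply in inverse form: P = 105 + Q.
Initial equilibrium: Q_0 = 20.5455, P_0 = 125.5455; CS_0 = (1/2)(20.5455)(92.4545) = 949.7603, PS_0 = (1/2)(20.5455)(20.5455) = 211.0579.
New equilibrium: 231 - 4.5Q = 105 + Q gives Q_1 = 22.9091, P_1 = 127.9091; CS_1 = 1180.8595, PS_1 = 262.4132.
Change in total surplus = (1180.8595 + 262.4132) - (949.7603 + 211.0579) = 282.4545.

282.45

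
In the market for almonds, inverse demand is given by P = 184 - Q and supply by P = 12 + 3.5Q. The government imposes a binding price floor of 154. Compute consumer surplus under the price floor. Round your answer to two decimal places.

Free-market equilibrium: 184 - Q = 12 + 3.5Q gives Q* = 38.2222, P* = 145.7778.
At P = 154, buyers demand (184 - 154)/1 = 30 while sellers would supply more, so the quantity traded is 30 at price 154.
CS is the triangle under demand above 154: (1/2)(30)(184 - 154) = 450.

450.00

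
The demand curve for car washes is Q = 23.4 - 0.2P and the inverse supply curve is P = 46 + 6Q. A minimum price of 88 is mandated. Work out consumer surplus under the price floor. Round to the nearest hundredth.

Rewriting demand in inverse form: P = 117 - 5Q.
Free-market equilibrium: 117 - 5Q = 46 + 6Q gives Q* = 6.4545, P* = 84.7273.
At P = 88, buyers demand (117 - 88)/5 = 5.8 while sellers would supply more, so the quantity traded is 5.8 at price 88.
CS is the triangle under demand above 88: (1/2)(5.8)(117 - 88) = 84.1.

84.10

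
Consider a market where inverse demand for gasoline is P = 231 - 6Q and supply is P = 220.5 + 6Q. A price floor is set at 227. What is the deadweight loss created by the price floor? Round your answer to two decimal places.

0.26

Without the control, 231 - 6Q = 220.5 + 6Q so Q* = 0.875 and P* = 225.75.
At P = 227, buyers demand (231 - 227)/6 = 0.6667 while sellers would supply more, so the quantity traded is 0.6667 at price 227.
The lost-trades triangle has base Q* - 0.6667 = 0.2083 and height equal to the gap between the curves at Q = 0.6667, which is 227 - 224.5 = 2.5. DWL = (1/2)(0.2083)(2.5) = 0.2604.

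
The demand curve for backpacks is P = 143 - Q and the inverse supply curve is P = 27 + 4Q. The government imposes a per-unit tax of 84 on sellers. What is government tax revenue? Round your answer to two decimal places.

Pre-tax equilibrium: 143 - Q = 27 + 4Q gives Q* = 23.2, P* = 119.8.
A tax on sellers shifts supply up by 84: 143 - Q = 27 + 4Q + 84, so Q_t = 6.4. Buyers pay P_b = 136.6; sellers receive P_s = P_b - 84 = 52.6.
Revenue is the tax times quantity traded: 84 x 6.4 = 537.6.

537.60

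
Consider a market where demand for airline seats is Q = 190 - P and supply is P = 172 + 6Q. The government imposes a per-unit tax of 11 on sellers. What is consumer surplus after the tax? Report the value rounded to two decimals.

0.50

Rewriting demand in inverse form: P = 190 - Q.
Without the tax, 190 - Q = 172 + 6Q so Q* = 2.5714 and P* = 187.4286.
A tax on sellers shifts supply up by 11: 190 - Q = 172 + 6Q + 11, so Q_t = 1. Buyers pay P_b = 189; sellers receive P_s = P_b - 11 = 178.
Consumer surplus is the triangle under demand above P_b: (1/2)(1)(190 - 189) = 0.5.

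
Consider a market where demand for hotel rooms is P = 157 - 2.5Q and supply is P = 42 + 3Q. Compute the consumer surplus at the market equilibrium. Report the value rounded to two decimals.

546.49

Setting demand equal to supply, 115 = 5.5Q, so Q* = 20.9091 and P* = 104.7273.
CS is the area between the demand curve and P* from 0 to Q*: (1/2)(20.9091)(52.2727) = 546.4876.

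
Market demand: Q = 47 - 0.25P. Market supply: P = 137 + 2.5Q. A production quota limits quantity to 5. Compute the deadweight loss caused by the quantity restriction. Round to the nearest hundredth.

26.33

Rewriting demand in inverse form: P = 188 - 4Q.
Unrestricted equilibrium: Q* = (188 - 137)/(4 + 2.5) = 7.8462.
At Q = 5 the demand price is 188 - 4(5) = 168 and the supply price is 137 + 2.5(5) = 149.5.
DWL = (1/2)(gap between curves at 5) x (Q* - 5) = (1/2)(18.5)(2.8462) = 26.3269.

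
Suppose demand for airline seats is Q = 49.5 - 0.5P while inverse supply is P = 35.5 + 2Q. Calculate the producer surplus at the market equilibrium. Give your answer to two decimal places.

Rewriting demand in inverse form: P = 99 - 2Q.
Setting demand equal to supply, 63.5 = 4Q, so Q* = 15.875 and P* = 67.25.
Producer surplus is the triangle above supply below P*: (1/2)(15.875)(67.25 - 35.5) = (1/2)(15.875)(31.75) = 252.0156.

252.02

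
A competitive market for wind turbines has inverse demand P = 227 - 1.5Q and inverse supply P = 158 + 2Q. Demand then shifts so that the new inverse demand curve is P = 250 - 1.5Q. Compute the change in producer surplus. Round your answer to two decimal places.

Initial equilibrium: Q_0 = 19.7143, P_0 = 197.4286; CS_0 = (1/2)(19.7143)(29.5714) = 291.4898, PS_0 = (1/2)(19.7143)(39.4286) = 388.6531.
New equilibrium: 250 - 1.5Q = 158 + 2Q gives Q_1 = 26.2857, P_1 = 210.5714; CS_1 = 518.2041, PS_1 = 690.9388.
Change in producer surplus = 690.9388 - 388.6531 = 302.2857.

302.29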